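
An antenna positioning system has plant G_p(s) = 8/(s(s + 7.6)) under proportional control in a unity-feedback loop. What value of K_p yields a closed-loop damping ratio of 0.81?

Closed-loop characteristic equation: s² + 7.6s + K_p·8 = 0.
So ω_n = √(8K_p) and 2ζω_n = 7.6, giving ζ = 7.6/(2√(8K_p)).
Setting ζ = 0.81: √(8K_p) = 7.6/(2·0.81) = 4.691, so K_p = 22.01/8 = 2.75.

K_p = 2.75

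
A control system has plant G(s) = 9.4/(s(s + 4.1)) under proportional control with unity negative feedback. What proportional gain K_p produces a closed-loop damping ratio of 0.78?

K_p = 0.735

Closed-loop characteristic equation: s² + 4.1s + K_p·9.4 = 0.
So ω_n = √(9.4K_p) and 2ζω_n = 4.1, giving ζ = 4.1/(2√(9.4K_p)).
Setting ζ = 0.78: √(9.4K_p) = 4.1/(2·0.78) = 2.628, so K_p = 6.907/9.4 = 0.735.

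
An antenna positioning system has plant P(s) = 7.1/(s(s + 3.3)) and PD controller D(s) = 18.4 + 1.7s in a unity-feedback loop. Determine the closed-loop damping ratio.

Forward path: (18.4 + 1.7s)·7.1/(s(s+3.3)). The closed-loop characteristic equation is s² + (3.3 + 7.1·1.7)s + 7.1·18.4 = 0.
That is s² + 15.37s + 130.6 = 0, so ω_n = 11.43 rad/s and ζ = 15.37/(2·11.43) = 0.6724.

ζ = 0.672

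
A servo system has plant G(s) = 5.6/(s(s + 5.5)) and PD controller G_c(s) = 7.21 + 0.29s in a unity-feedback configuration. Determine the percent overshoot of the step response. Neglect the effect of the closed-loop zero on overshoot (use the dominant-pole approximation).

11.9%

Forward path: (7.21 + 0.29s)·5.6/(s(s+5.5)). The closed-loop characteristic equation is s² + (5.5 + 5.6·0.29)s + 5.6·7.21 = 0.
That is s² + 7.124s + 40.38 = 0, so ω_n = 6.354 rad/s and ζ = 7.124/(2·6.354) = 0.5606.
%OS = 100·exp(−πζ/√(1−ζ²)) = 11.9%.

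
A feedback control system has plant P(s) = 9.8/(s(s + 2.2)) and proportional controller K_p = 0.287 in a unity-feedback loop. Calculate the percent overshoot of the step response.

6.52%

From 1 + K_pP(s) = 0: s² + 2.2s + 2.813 = 0 ⇒ ω_n = 1.677, ζ = 0.6559.
%OS = 100·exp(−πζ/√(1−ζ²)) = 100·exp(−π·0.6559/√0.5698) = 6.52%.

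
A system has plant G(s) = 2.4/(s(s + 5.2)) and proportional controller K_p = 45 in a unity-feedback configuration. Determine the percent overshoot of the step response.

Closed-loop characteristic equation: s² + 5.2s + 108 = 0, so ω_n = 10.39 rad/s and ζ = 5.2/(2·10.39) = 0.2502.
%OS = 100·exp(−πζ/√(1−ζ²)) = 100·exp(−π·0.2502/√0.9374) = 44.4%.

44.4%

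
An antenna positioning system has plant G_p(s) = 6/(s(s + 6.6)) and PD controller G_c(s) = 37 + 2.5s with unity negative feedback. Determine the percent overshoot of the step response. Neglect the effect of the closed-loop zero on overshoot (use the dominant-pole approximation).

Forward path: (37 + 2.5s)·6/(s(s+6.6)). The closed-loop characteristic equation is s² + (6.6 + 6·2.5)s + 6·37 = 0.
That is s² + 21.6s + 222 = 0, so ω_n = 14.9 rad/s and ζ = 21.6/(2·14.9) = 0.7248.
%OS = 100·exp(−πζ/√(1−ζ²)) = 3.67%.

3.67%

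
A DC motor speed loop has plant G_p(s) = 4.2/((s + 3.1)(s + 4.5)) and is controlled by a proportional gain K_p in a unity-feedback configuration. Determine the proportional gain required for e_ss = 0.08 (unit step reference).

Steady-state error for a unit step on this type-0 loop is 1/(1 + K_p·G_p(0)).
G_p(0) = 0.3011. Require 1/(1 + K_p·0.3011) = 0.08, so 1 + 0.3011·K_p = 12.5.
K_p = (12.5 − 1)/0.3011 = 38.2.

K_p = 38.2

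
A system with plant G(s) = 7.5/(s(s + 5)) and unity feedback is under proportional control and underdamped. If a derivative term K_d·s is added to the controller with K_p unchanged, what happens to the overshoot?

The derivative term adds K·K_d to the s-coefficient of the characteristic equation, raising 2ζω_n while ω_n is unchanged; ζ increases, so overshoot decreases.

decrease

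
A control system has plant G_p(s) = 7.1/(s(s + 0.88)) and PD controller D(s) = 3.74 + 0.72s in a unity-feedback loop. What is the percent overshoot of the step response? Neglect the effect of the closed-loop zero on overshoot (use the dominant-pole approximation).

Forward path: (3.74 + 0.72s)·7.1/(s(s+0.88)). The closed-loop characteristic equation is s² + (0.88 + 7.1·0.72)s + 7.1·3.74 = 0.
That is s² + 5.992s + 26.55 = 0, so ω_n = 5.153 rad/s and ζ = 5.992/(2·5.153) = 0.5814.
%OS = 100·exp(−πζ/√(1−ζ²)) = 10.6%.

10.6%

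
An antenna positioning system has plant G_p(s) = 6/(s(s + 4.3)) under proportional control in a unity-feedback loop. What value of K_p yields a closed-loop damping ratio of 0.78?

K_p = 1.27

Closed-loop characteristic equation: s² + 4.3s + K_p·6 = 0.
So ω_n = √(6K_p) and 2ζω_n = 4.3, giving ζ = 4.3/(2√(6K_p)).
Setting ζ = 0.78: √(6K_p) = 4.3/(2·0.78) = 2.756, so K_p = 7.598/6 = 1.27.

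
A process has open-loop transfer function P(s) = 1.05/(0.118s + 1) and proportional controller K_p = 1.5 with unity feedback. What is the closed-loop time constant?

τ = 0.0458 s

Closed loop: T(s) = K_p·P/(1+K_p·P) = 1.575/(0.118s + 1 + 1.575), with pole at s = −(1 + 1.575)/0.118 = −21.82.
Closed-loop time constant τ = 1/21.82 = 0.0458 s.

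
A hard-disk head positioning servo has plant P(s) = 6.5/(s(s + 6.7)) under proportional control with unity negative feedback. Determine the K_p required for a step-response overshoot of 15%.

From %OS = 100·exp(−πζ/√(1−ζ²)) = 15%, ζ = −ln(0.15)/√(π²+ln²(0.15)) = 0.5169.
Characteristic equation s² + 6.7s + 6.5K_p = 0 gives ζ = 6.7/(2√(6.5K_p)).
Setting ζ = 0.5169: √(6.5K_p) = 6.7/(2·0.5169) = 6.481, so K_p = 42/6.5 = 6.46.

K_p = 6.46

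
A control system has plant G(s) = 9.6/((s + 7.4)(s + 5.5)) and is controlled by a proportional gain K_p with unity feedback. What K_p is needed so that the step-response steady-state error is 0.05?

Steady-state error for a unit step on this type-0 loop is 1/(1 + K_p·G(0)).
G(0) = 0.2359. Require 1/(1 + K_p·0.2359) = 0.05, so 1 + 0.2359·K_p = 20.
K_p = (20 − 1)/0.2359 = 80.6.

K_p = 80.6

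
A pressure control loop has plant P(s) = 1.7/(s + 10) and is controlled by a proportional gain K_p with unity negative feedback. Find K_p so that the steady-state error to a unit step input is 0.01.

K_p = 582

For a type-0 loop with proportional control, e_ss = 1/(1 + K_p·P(0)).
P(0) = 0.17. Require 1/(1 + K_p·0.17) = 0.01, so 1 + 0.17·K_p = 100.
K_p = (100 − 1)/0.17 = 582.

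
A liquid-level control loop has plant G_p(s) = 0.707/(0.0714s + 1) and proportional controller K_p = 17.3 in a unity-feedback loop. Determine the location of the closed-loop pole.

Closed loop: T(s) = K_p·G_p/(1+K_p·G_p) = 12.23/(0.0714s + 1 + 12.23), with pole at s = −(1 + 12.23)/0.0714 = −185.3.

s = -185.3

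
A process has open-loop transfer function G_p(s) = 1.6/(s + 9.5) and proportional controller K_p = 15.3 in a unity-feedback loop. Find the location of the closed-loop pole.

Closed-loop transfer function: T(s) = K_p·G_p(s)/(1 + K_p·G_p(s)) = 24.48/(s + 9.5 + 24.48) = 24.48/(s + 33.98).
The closed-loop pole is at s = −33.98.

s = -33.98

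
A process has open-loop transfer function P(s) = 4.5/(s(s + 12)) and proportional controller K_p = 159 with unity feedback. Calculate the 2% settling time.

The closed-loop denominator s² + 12s + 715.5 gives ω_n = √715.5 = 26.75 and ζ = 12/(2ω_n) = 0.2243.
2% settling time T_s ≈ 4/(ζω_n) = 4/6 = 0.667 s.

T_s ≈ 0.667 s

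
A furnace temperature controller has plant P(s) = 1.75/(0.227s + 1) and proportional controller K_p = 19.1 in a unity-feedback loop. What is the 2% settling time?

T_s ≈ 0.0264 s

Closed loop: T(s) = K_p·P/(1+K_p·P) = 33.43/(0.227s + 1 + 33.43), with pole at s = −(1 + 33.43)/0.227 = −151.7.
τ = 1/151.7 = 0.006594 s, so 2% settling time ≈ 4τ = 0.0264 s.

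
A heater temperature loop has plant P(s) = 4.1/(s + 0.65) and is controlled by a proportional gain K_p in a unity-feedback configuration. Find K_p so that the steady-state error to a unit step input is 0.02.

K_p = 7.77

For a type-0 loop with proportional control, e_ss = 1/(1 + K_p·P(0)).
P(0) = 6.308. Require 1/(1 + K_p·6.308) = 0.02, so 1 + 6.308·K_p = 50.
K_p = (50 − 1)/6.308 = 7.77.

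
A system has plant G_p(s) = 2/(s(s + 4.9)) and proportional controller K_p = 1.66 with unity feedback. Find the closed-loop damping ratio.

The closed-loop denominator is s(s+4.9) + 1.66·2 = s² + 4.9s + 3.32.
Matching s² + 2ζω_n s + ω_n²: ω_n = √3.32 = 1.822 rad/s and 2ζω_n = 4.9, so ζ = 4.9/(2·1.822) = 1.34.

ζ = 1.34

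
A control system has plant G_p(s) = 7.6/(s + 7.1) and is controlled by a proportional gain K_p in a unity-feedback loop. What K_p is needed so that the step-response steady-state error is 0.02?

For a type-0 loop with proportional control, e_ss = 1/(1 + K_p·G_p(0)).
G_p(0) = 1.07. Require 1/(1 + K_p·1.07) = 0.02, so 1 + 1.07·K_p = 50.
K_p = (50 − 1)/1.07 = 45.8.

K_p = 45.8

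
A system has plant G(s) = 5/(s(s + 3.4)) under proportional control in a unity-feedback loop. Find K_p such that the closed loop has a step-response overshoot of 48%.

From %OS = 100·exp(−πζ/√(1−ζ²)) = 48%, ζ = −ln(0.48)/√(π²+ln²(0.48)) = 0.2275.
Characteristic equation s² + 3.4s + 5K_p = 0 gives ζ = 3.4/(2√(5K_p)).
Setting ζ = 0.2275: √(5K_p) = 3.4/(2·0.2275) = 7.472, so K_p = 55.84/5 = 11.2.

K_p = 11.2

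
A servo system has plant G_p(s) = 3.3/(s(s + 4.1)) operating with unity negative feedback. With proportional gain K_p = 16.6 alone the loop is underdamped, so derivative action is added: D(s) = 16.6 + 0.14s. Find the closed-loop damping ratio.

Forward path: (16.6 + 0.14s)·3.3/(s(s+4.1)). The closed-loop characteristic equation is s² + (4.1 + 3.3·0.14)s + 3.3·16.6 = 0.
That is s² + 4.562s + 54.78 = 0, so ω_n = 7.401 rad/s and ζ = 4.562/(2·7.401) = 0.3082.

ζ = 0.308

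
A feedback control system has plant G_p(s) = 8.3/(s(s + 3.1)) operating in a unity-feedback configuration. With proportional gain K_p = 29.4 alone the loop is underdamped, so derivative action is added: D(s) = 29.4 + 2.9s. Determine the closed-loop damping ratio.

ζ = 0.87

Forward path: (29.4 + 2.9s)·8.3/(s(s+3.1)). The closed-loop characteristic equation is s² + (3.1 + 8.3·2.9)s + 8.3·29.4 = 0.
That is s² + 27.17s + 244 = 0, so ω_n = 15.62 rad/s and ζ = 27.17/(2·15.62) = 0.8697.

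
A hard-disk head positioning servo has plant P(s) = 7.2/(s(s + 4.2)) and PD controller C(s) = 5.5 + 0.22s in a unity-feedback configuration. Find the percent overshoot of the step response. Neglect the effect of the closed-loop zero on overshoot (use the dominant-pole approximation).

Forward path: (5.5 + 0.22s)·7.2/(s(s+4.2)). The closed-loop characteristic equation is s² + (4.2 + 7.2·0.22)s + 7.2·5.5 = 0.
That is s² + 5.784s + 39.6 = 0, so ω_n = 6.293 rad/s and ζ = 5.784/(2·6.293) = 0.4596.
%OS = 100·exp(−πζ/√(1−ζ²)) = 19.7%.

19.7%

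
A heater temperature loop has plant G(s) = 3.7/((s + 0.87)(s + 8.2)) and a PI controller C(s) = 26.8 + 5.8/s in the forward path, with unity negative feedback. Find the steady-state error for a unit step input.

0

The open loop C(s)G(s) has a pole at the origin (type 1), so the static position error constant is infinite and e_ss = 1/(1+∞) = 0.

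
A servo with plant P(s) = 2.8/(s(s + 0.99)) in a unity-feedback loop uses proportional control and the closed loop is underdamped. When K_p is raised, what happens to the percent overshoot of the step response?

increase

ζ = 0.99/(2√(2.8K_p)) decreases as K_p grows; lower damping means more overshoot.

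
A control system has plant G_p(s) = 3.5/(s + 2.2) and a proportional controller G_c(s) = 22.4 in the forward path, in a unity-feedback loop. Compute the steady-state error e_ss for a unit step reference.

The loop is type 0. Static position error constant K_pos = G_c(0)·G_p(0) = 22.4·1.591 = 35.64.
Steady-state error to a unit step: e_ss = 1/(1+K_pos) = 1/36.64 = 0.0273.

0.0273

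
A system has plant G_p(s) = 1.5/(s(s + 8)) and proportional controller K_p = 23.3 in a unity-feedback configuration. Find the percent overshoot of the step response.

The closed-loop denominator s² + 8s + 34.95 gives ω_n = √34.95 = 5.912 and ζ = 8/(2ω_n) = 0.6766.
%OS = 100·exp(−πζ/√(1−ζ²)) = 100·exp(−π·0.6766/√0.5422) = 5.58%.

5.58%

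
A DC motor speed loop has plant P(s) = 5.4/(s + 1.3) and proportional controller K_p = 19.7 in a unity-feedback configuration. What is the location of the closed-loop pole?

s = -107.7

Closed-loop transfer function: T(s) = K_p·P(s)/(1 + K_p·P(s)) = 106.4/(s + 1.3 + 106.4) = 106.4/(s + 107.7).
The closed-loop pole is at s = −107.7.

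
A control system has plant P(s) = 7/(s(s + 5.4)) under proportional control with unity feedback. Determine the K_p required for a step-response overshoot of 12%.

K_p = 3.33

From %OS = 100·exp(−πζ/√(1−ζ²)) = 12%, ζ = −ln(0.12)/√(π²+ln²(0.12)) = 0.5594.
Characteristic equation s² + 5.4s + 7K_p = 0 gives ζ = 5.4/(2√(7K_p)).
Setting ζ = 0.5594: √(7K_p) = 5.4/(2·0.5594) = 4.826, so K_p = 23.29/7 = 3.33.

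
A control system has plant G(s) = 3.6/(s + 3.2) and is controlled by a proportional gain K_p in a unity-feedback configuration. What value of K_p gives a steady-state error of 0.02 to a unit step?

The loop is type 0, so e_ss(step) = 1/(1 + K_pos) with K_pos = K_p·G(0).
G(0) = 1.125. Require 1/(1 + K_p·1.125) = 0.02, so 1 + 1.125·K_p = 50.
K_p = (50 − 1)/1.125 = 43.6.

K_p = 43.6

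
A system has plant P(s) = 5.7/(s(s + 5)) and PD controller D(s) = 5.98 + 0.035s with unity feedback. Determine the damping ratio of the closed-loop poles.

ζ = 0.445

Forward path: (5.98 + 0.035s)·5.7/(s(s+5)). The closed-loop characteristic equation is s² + (5 + 5.7·0.035)s + 5.7·5.98 = 0.
That is s² + 5.2s + 34.09 = 0, so ω_n = 5.838 rad/s and ζ = 5.2/(2·5.838) = 0.4453.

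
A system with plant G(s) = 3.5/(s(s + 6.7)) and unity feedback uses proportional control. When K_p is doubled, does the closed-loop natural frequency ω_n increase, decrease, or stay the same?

ω_n = √(3.5·K_p), which grows with K_p.

increase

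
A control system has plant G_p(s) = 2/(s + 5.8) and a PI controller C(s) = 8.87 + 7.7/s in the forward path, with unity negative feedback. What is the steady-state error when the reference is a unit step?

The open loop C(s)G_p(s) has a pole at the origin (type 1), so the static position error constant is infinite and e_ss = 1/(1+∞) = 0.

0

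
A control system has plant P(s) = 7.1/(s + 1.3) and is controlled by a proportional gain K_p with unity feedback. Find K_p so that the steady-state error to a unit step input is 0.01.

K_p = 18.1

The loop is type 0, so e_ss(step) = 1/(1 + K_pos) with K_pos = K_p·P(0).
P(0) = 5.462. Require 1/(1 + K_p·5.462) = 0.01, so 1 + 5.462·K_p = 100.
K_p = (100 − 1)/5.462 = 18.1.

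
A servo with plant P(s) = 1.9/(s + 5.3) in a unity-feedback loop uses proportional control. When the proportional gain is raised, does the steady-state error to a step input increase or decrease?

The position error constant K_pos = K_p·P(0) grows with K_p, and e_ss = 1/(1+K_pos) falls.

decrease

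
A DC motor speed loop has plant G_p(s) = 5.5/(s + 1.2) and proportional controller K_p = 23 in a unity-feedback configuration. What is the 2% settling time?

Closed-loop transfer function: T(s) = K_p·G_p(s)/(1 + K_p·G_p(s)) = 126.5/(s + 1.2 + 126.5) = 126.5/(s + 127.7).
Time constant τ = 1/127.7 = 0.007831 s, so the 2% settling time is about 4τ = 0.0313 s.

T_s ≈ 0.0313 s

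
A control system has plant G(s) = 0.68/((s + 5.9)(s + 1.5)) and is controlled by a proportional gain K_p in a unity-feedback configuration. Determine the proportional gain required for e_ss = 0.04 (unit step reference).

K_p = 312

Steady-state error for a unit step on this type-0 loop is 1/(1 + K_p·G(0)).
G(0) = 0.07684. Require 1/(1 + K_p·0.07684) = 0.04, so 1 + 0.07684·K_p = 25.
K_p = (25 − 1)/0.07684 = 312.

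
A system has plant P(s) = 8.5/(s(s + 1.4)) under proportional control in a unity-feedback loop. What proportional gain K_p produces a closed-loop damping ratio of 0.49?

K_p = 0.24

Closed-loop characteristic equation: s² + 1.4s + K_p·8.5 = 0.
So ω_n = √(8.5K_p) and 2ζω_n = 1.4, giving ζ = 1.4/(2√(8.5K_p)).
Setting ζ = 0.49: √(8.5K_p) = 1.4/(2·0.49) = 1.429, so K_p = 2.041/8.5 = 0.24.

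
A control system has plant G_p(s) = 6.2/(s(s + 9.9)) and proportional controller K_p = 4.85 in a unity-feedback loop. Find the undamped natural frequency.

1 + K_p·G_p(s) = 0 gives s² + 9.9s + 30.07 = 0.
So ω_n² = 30.07 ⇒ ω_n = 5.484 rad/s, and ζ = 9.9/(2ω_n) = 0.903.

ω_n = 5.48 rad/s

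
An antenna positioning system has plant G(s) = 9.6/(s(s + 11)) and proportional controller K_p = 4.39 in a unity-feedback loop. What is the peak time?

From 1 + K_pG(s) = 0: s² + 11s + 42.14 = 0 ⇒ ω_n = 6.492, ζ = 0.8472.
Damped frequency ω_d = ω_n√(1−ζ²) = 3.449 rad/s, so peak time T_p = π/ω_d = 0.911 s.

T_p = 0.911 s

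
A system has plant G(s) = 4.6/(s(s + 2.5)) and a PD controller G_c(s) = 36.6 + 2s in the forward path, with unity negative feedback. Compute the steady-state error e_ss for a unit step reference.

The open loop G_c(s)G(s) has a pole at the origin (type 1), so the static position error constant is infinite and e_ss = 1/(1+∞) = 0.

0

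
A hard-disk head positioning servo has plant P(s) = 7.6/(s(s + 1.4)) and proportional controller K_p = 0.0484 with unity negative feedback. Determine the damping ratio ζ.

1 + K_p·P(s) = 0 gives s² + 1.4s + 0.3678 = 0.
Matching s² + 2ζω_n s + ω_n²: ω_n = √0.3678 = 0.6065 rad/s and 2ζω_n = 1.4, so ζ = 1.4/(2·0.6065) = 1.15.

ζ = 1.15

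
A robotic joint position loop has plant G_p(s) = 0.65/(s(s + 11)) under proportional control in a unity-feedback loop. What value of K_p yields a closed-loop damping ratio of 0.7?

Closed-loop characteristic equation: s² + 11s + K_p·0.65 = 0.
So ω_n = √(0.65K_p) and 2ζω_n = 11, giving ζ = 11/(2√(0.65K_p)).
Setting ζ = 0.7: √(0.65K_p) = 11/(2·0.7) = 7.857, so K_p = 61.73/0.65 = 95.

K_p = 95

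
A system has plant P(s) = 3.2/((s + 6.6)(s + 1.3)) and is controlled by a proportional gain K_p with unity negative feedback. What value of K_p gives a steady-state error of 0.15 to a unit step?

K_p = 15.2

Steady-state error for a unit step on this type-0 loop is 1/(1 + K_p·P(0)).
P(0) = 0.373. Require 1/(1 + K_p·0.373) = 0.15, so 1 + 0.373·K_p = 6.667.
K_p = (6.667 − 1)/0.373 = 15.2.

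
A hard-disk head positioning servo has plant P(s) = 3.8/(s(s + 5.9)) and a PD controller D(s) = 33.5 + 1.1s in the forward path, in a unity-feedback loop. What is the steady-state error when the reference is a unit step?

0

The open loop D(s)P(s) has a pole at the origin (type 1), so the static position error constant is infinite and e_ss = 1/(1+∞) = 0.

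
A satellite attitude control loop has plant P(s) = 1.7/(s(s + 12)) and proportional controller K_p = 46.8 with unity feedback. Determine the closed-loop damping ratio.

ζ = 0.673

With unity feedback the closed-loop characteristic equation is s² + 12s + 46.8·1.7 = s² + 12s + 79.56 = 0.
So ω_n² = 79.56 ⇒ ω_n = 8.92 rad/s, and ζ = 12/(2ω_n) = 0.673.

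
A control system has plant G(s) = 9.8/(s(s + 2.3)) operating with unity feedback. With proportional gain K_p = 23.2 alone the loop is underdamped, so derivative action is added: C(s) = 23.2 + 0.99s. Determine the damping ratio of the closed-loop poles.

Forward path: (23.2 + 0.99s)·9.8/(s(s+2.3)). The closed-loop characteristic equation is s² + (2.3 + 9.8·0.99)s + 9.8·23.2 = 0.
That is s² + 12s + 227.4 = 0, so ω_n = 15.08 rad/s and ζ = 12/(2·15.08) = 0.398.

ζ = 0.398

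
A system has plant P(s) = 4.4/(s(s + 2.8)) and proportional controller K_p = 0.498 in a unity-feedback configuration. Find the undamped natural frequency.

ω_n = 1.48 rad/s

The closed-loop denominator is s(s+2.8) + 0.498·4.4 = s² + 2.8s + 2.191.
Matching s² + 2ζω_n s + ω_n²: ω_n = √2.191 = 1.48 rad/s and 2ζω_n = 2.8, so ζ = 2.8/(2·1.48) = 0.946.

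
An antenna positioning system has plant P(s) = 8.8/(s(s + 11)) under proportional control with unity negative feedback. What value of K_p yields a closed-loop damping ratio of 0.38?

K_p = 23.8

Closed-loop characteristic equation: s² + 11s + K_p·8.8 = 0.
So ω_n = √(8.8K_p) and 2ζω_n = 11, giving ζ = 11/(2√(8.8K_p)).
Setting ζ = 0.38: √(8.8K_p) = 11/(2·0.38) = 14.47, so K_p = 209.5/8.8 = 23.8.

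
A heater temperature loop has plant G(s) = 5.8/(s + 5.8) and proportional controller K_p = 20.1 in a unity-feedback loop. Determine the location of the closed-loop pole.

s = -122.4

Closed-loop transfer function: T(s) = K_p·G(s)/(1 + K_p·G(s)) = 116.6/(s + 5.8 + 116.6) = 116.6/(s + 122.4).
The closed-loop pole is at s = −122.4.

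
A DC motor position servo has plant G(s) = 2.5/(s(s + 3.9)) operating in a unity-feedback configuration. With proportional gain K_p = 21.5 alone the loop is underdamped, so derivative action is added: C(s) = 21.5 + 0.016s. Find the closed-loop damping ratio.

Forward path: (21.5 + 0.016s)·2.5/(s(s+3.9)). The closed-loop characteristic equation is s² + (3.9 + 2.5·0.016)s + 2.5·21.5 = 0.
That is s² + 3.94s + 53.75 = 0, so ω_n = 7.331 rad/s and ζ = 3.94/(2·7.331) = 0.2687.

ζ = 0.269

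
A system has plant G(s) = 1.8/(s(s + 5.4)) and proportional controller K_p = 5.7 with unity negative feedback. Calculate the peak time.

T_p = 1.82 s

Closed-loop characteristic equation: s² + 5.4s + 10.26 = 0, so ω_n = 3.203 rad/s and ζ = 5.4/(2·3.203) = 0.8429.
Damped frequency ω_d = ω_n√(1−ζ²) = 1.723 rad/s, so peak time T_p = π/ω_d = 1.82 s.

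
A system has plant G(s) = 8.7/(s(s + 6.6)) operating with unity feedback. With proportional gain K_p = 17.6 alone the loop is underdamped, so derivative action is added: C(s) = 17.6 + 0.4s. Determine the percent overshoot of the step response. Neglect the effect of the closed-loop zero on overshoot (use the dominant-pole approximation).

Forward path: (17.6 + 0.4s)·8.7/(s(s+6.6)). The closed-loop characteristic equation is s² + (6.6 + 8.7·0.4)s + 8.7·17.6 = 0.
That is s² + 10.08s + 153.1 = 0, so ω_n = 12.37 rad/s and ζ = 10.08/(2·12.37) = 0.4073.
%OS = 100·exp(−πζ/√(1−ζ²)) = 24.6%.

24.6%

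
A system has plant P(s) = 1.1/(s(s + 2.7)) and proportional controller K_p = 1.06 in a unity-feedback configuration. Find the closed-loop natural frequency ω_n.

With unity feedback the closed-loop characteristic equation is s² + 2.7s + 1.06·1.1 = s² + 2.7s + 1.166 = 0.
So ω_n² = 1.166 ⇒ ω_n = 1.08 rad/s, and ζ = 2.7/(2ω_n) = 1.25.

ω_n = 1.08 rad/s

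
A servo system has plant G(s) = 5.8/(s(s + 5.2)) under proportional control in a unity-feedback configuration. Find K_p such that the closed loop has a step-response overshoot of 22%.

K_p = 6.18

From %OS = 100·exp(−πζ/√(1−ζ²)) = 22%, ζ = −ln(0.22)/√(π²+ln²(0.22)) = 0.4342.
Characteristic equation s² + 5.2s + 5.8K_p = 0 gives ζ = 5.2/(2√(5.8K_p)).
Setting ζ = 0.4342: √(5.8K_p) = 5.2/(2·0.4342) = 5.988, so K_p = 35.86/5.8 = 6.18.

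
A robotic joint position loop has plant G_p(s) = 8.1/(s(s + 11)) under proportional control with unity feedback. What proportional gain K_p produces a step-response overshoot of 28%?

From %OS = 100·exp(−πζ/√(1−ζ²)) = 28%, ζ = −ln(0.28)/√(π²+ln²(0.28)) = 0.3755.
Characteristic equation s² + 11s + 8.1K_p = 0 gives ζ = 11/(2√(8.1K_p)).
Setting ζ = 0.3755: √(8.1K_p) = 11/(2·0.3755) = 14.65, so K_p = 214.5/8.1 = 26.5.

K_p = 26.5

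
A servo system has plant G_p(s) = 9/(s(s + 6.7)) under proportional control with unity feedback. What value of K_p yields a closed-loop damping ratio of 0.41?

Closed-loop characteristic equation: s² + 6.7s + K_p·9 = 0.
So ω_n = √(9K_p) and 2ζω_n = 6.7, giving ζ = 6.7/(2√(9K_p)).
Setting ζ = 0.41: √(9K_p) = 6.7/(2·0.41) = 8.171, so K_p = 66.76/9 = 7.42.

K_p = 7.42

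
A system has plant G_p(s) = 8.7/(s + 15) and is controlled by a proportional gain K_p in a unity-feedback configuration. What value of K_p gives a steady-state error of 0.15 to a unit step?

For a type-0 loop with proportional control, e_ss = 1/(1 + K_p·G_p(0)).
G_p(0) = 0.58. Require 1/(1 + K_p·0.58) = 0.15, so 1 + 0.58·K_p = 6.667.
K_p = (6.667 − 1)/0.58 = 9.77.

K_p = 9.77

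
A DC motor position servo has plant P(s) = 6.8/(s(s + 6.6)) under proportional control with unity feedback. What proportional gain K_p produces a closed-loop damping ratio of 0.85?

Closed-loop characteristic equation: s² + 6.6s + K_p·6.8 = 0.
So ω_n = √(6.8K_p) and 2ζω_n = 6.6, giving ζ = 6.6/(2√(6.8K_p)).
Setting ζ = 0.85: √(6.8K_p) = 6.6/(2·0.85) = 3.882, so K_p = 15.07/6.8 = 2.22.

K_p = 2.22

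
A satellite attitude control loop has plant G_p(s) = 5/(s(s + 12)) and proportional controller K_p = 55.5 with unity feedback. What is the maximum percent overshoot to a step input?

29.7%

Closed-loop characteristic equation: s² + 12s + 277.5 = 0, so ω_n = 16.66 rad/s and ζ = 12/(2·16.66) = 0.3602.
%OS = 100·exp(−πζ/√(1−ζ²)) = 100·exp(−π·0.3602/√0.8703) = 29.7%.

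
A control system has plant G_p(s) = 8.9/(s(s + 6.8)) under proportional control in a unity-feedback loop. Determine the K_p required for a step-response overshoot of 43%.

K_p = 19.3

From %OS = 100·exp(−πζ/√(1−ζ²)) = 43%, ζ = −ln(0.43)/√(π²+ln²(0.43)) = 0.2594.
Characteristic equation s² + 6.8s + 8.9K_p = 0 gives ζ = 6.8/(2√(8.9K_p)).
Setting ζ = 0.2594: √(8.9K_p) = 6.8/(2·0.2594) = 13.1, so K_p = 171.7/8.9 = 19.3.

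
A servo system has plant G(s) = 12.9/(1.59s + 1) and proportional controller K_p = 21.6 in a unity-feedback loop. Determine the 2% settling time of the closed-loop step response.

Closed loop: T(s) = K_p·G/(1+K_p·G) = 278.6/(1.59s + 1 + 278.6), with pole at s = −(1 + 278.6)/1.59 = −175.9.
τ = 1/175.9 = 0.005686 s, so 2% settling time ≈ 4τ = 0.0227 s.

T_s ≈ 0.0227 s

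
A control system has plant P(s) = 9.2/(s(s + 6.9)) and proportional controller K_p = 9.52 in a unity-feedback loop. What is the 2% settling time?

T_s ≈ 1.16 s

The closed-loop denominator s² + 6.9s + 87.58 gives ω_n = √87.58 = 9.359 and ζ = 6.9/(2ω_n) = 0.3686.
2% settling time T_s ≈ 4/(ζω_n) = 4/3.45 = 1.16 s.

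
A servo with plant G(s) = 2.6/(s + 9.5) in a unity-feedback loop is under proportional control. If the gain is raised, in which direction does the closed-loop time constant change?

decrease

Closed-loop pole is at s = −(9.5+K_p·2.6); larger K_p moves it further left, so τ = 1/(9.5+K_p·2.6) decreases.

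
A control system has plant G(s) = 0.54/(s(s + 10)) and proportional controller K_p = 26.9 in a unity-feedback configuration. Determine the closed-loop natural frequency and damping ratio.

With unity feedback the closed-loop characteristic equation is s² + 10s + 26.9·0.54 = s² + 10s + 14.53 = 0.
So ω_n² = 14.53 ⇒ ω_n = 3.811 rad/s, and ζ = 10/(2ω_n) = 1.31.

ω_n = 3.81 rad/s, ζ = 1.31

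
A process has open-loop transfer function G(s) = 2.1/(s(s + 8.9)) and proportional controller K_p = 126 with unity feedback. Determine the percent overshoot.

40.9%

The closed-loop denominator s² + 8.9s + 264.6 gives ω_n = √264.6 = 16.27 and ζ = 8.9/(2ω_n) = 0.2736.
%OS = 100·exp(−πζ/√(1−ζ²)) = 100·exp(−π·0.2736/√0.9252) = 40.9%.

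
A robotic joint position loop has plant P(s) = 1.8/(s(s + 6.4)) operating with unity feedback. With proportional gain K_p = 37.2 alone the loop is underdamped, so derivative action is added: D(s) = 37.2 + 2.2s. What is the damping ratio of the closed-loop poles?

Forward path: (37.2 + 2.2s)·1.8/(s(s+6.4)). The closed-loop characteristic equation is s² + (6.4 + 1.8·2.2)s + 1.8·37.2 = 0.
That is s² + 10.36s + 66.96 = 0, so ω_n = 8.183 rad/s and ζ = 10.36/(2·8.183) = 0.633.

ζ = 0.633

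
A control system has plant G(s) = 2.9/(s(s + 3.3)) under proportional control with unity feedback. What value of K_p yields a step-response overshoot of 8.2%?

From %OS = 100·exp(−πζ/√(1−ζ²)) = 8.2%, ζ = −ln(0.082)/√(π²+ln²(0.082)) = 0.6228.
Characteristic equation s² + 3.3s + 2.9K_p = 0 gives ζ = 3.3/(2√(2.9K_p)).
Setting ζ = 0.6228: √(2.9K_p) = 3.3/(2·0.6228) = 2.649, so K_p = 7.018/2.9 = 2.42.

K_p = 2.42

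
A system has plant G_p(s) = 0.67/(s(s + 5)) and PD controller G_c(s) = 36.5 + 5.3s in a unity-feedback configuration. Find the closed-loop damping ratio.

ζ = 0.865

Forward path: (36.5 + 5.3s)·0.67/(s(s+5)). The closed-loop characteristic equation is s² + (5 + 0.67·5.3)s + 0.67·36.5 = 0.
That is s² + 8.551s + 24.46 = 0, so ω_n = 4.945 rad/s and ζ = 8.551/(2·4.945) = 0.8646.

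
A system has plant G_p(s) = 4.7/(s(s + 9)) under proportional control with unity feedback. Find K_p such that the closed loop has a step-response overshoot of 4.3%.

From %OS = 100·exp(−πζ/√(1−ζ²)) = 4.3%, ζ = −ln(0.043)/√(π²+ln²(0.043)) = 0.7077.
Characteristic equation s² + 9s + 4.7K_p = 0 gives ζ = 9/(2√(4.7K_p)).
Setting ζ = 0.7077: √(4.7K_p) = 9/(2·0.7077) = 6.359, so K_p = 40.44/4.7 = 8.6.

K_p = 8.6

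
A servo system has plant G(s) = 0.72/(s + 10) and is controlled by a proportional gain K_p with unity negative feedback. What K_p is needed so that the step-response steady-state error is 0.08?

Steady-state error for a unit step on this type-0 loop is 1/(1 + K_p·G(0)).
G(0) = 0.072. Require 1/(1 + K_p·0.072) = 0.08, so 1 + 0.072·K_p = 12.5.
K_p = (12.5 − 1)/0.072 = 160.

K_p = 160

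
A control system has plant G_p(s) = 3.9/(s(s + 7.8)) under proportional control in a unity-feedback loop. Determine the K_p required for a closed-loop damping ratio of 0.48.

Closed-loop characteristic equation: s² + 7.8s + K_p·3.9 = 0.
So ω_n = √(3.9K_p) and 2ζω_n = 7.8, giving ζ = 7.8/(2√(3.9K_p)).
Setting ζ = 0.48: √(3.9K_p) = 7.8/(2·0.48) = 8.125, so K_p = 66.02/3.9 = 16.9.

K_p = 16.9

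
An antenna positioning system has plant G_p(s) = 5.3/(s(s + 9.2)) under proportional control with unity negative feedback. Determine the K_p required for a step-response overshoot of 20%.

K_p = 19.2

From %OS = 100·exp(−πζ/√(1−ζ²)) = 20%, ζ = −ln(0.2)/√(π²+ln²(0.2)) = 0.4559.
Characteristic equation s² + 9.2s + 5.3K_p = 0 gives ζ = 9.2/(2√(5.3K_p)).
Setting ζ = 0.4559: √(5.3K_p) = 9.2/(2·0.4559) = 10.09, so K_p = 101.8/5.3 = 19.2.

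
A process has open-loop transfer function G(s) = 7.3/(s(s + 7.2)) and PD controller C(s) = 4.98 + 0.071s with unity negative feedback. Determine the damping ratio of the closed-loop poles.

ζ = 0.64

Forward path: (4.98 + 0.071s)·7.3/(s(s+7.2)). The closed-loop characteristic equation is s² + (7.2 + 7.3·0.071)s + 7.3·4.98 = 0.
That is s² + 7.718s + 36.35 = 0, so ω_n = 6.029 rad/s and ζ = 7.718/(2·6.029) = 0.6401.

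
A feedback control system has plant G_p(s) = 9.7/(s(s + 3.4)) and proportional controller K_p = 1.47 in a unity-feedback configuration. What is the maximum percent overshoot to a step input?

20.5%

From 1 + K_pG_p(s) = 0: s² + 3.4s + 14.26 = 0 ⇒ ω_n = 3.776, ζ = 0.4502.
%OS = 100·exp(−πζ/√(1−ζ²)) = 100·exp(−π·0.4502/√0.7973) = 20.5%.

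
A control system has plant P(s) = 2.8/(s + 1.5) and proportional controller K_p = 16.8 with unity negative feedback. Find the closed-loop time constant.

τ = 0.0206 s

Closed-loop transfer function: T(s) = K_p·P(s)/(1 + K_p·P(s)) = 47.04/(s + 1.5 + 47.04) = 47.04/(s + 48.54).
Time constant τ = 1/48.54 = 0.0206 s.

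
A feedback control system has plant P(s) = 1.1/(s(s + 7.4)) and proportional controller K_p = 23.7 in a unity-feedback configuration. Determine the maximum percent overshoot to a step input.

From 1 + K_pP(s) = 0: s² + 7.4s + 26.07 = 0 ⇒ ω_n = 5.106, ζ = 0.7247.
%OS = 100·exp(−πζ/√(1−ζ²)) = 100·exp(−π·0.7247/√0.4749) = 3.67%.

3.67%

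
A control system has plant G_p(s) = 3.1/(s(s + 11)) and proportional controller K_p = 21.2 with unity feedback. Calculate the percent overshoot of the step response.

5.5%

The closed-loop denominator s² + 11s + 65.72 gives ω_n = √65.72 = 8.107 and ζ = 11/(2ω_n) = 0.6784.
%OS = 100·exp(−πζ/√(1−ζ²)) = 100·exp(−π·0.6784/√0.5397) = 5.5%.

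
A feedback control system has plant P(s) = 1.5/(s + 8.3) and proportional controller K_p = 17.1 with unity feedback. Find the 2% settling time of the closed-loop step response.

Closed-loop transfer function: T(s) = K_p·P(s)/(1 + K_p·P(s)) = 25.65/(s + 8.3 + 25.65) = 25.65/(s + 33.95).
Time constant τ = 1/33.95 = 0.02946 s, so the 2% settling time is about 4τ = 0.118 s.

T_s ≈ 0.118 s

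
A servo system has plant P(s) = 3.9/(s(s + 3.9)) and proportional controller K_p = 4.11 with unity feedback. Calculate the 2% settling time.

The closed-loop denominator s² + 3.9s + 16.03 gives ω_n = √16.03 = 4.004 and ζ = 3.9/(2ω_n) = 0.4871.
2% settling time T_s ≈ 4/(ζω_n) = 4/1.95 = 2.05 s.

T_s ≈ 2.05 s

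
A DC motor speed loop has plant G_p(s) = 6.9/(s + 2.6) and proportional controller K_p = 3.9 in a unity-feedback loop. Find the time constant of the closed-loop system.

τ = 0.0339 s

Closed-loop transfer function: T(s) = K_p·G_p(s)/(1 + K_p·G_p(s)) = 26.91/(s + 2.6 + 26.91) = 26.91/(s + 29.51).
Time constant τ = 1/29.51 = 0.0339 s.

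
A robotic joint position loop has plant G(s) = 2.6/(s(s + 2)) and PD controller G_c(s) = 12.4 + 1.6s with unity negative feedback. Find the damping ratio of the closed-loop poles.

ζ = 0.542

Forward path: (12.4 + 1.6s)·2.6/(s(s+2)). The closed-loop characteristic equation is s² + (2 + 2.6·1.6)s + 2.6·12.4 = 0.
That is s² + 6.16s + 32.24 = 0, so ω_n = 5.678 rad/s and ζ = 6.16/(2·5.678) = 0.5424.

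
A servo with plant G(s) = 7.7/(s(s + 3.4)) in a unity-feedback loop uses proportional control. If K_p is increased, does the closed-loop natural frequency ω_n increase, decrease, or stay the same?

increase

ω_n = √(7.7·K_p), which grows with K_p.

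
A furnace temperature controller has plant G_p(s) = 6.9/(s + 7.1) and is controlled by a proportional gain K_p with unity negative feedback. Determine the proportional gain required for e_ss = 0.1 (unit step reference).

Steady-state error for a unit step on this type-0 loop is 1/(1 + K_p·G_p(0)).
G_p(0) = 0.9718. Require 1/(1 + K_p·0.9718) = 0.1, so 1 + 0.9718·K_p = 10.
K_p = (10 − 1)/0.9718 = 9.26.

K_p = 9.26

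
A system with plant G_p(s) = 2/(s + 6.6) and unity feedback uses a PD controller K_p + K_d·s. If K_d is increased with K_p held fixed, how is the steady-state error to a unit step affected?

unchanged

K_d affects only the transient (the s-coefficient); the DC loop gain, and hence e_ss, depends only on K_p.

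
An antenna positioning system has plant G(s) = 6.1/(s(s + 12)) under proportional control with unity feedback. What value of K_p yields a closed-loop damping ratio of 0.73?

Closed-loop characteristic equation: s² + 12s + K_p·6.1 = 0.
So ω_n = √(6.1K_p) and 2ζω_n = 12, giving ζ = 12/(2√(6.1K_p)).
Setting ζ = 0.73: √(6.1K_p) = 12/(2·0.73) = 8.219, so K_p = 67.55/6.1 = 11.1.

K_p = 11.1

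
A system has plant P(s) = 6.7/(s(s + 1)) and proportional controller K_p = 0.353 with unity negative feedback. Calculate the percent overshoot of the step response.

34%

From 1 + K_pP(s) = 0: s² + 1s + 2.365 = 0 ⇒ ω_n = 1.538, ζ = 0.3251.
%OS = 100·exp(−πζ/√(1−ζ²)) = 100·exp(−π·0.3251/√0.8943) = 34%.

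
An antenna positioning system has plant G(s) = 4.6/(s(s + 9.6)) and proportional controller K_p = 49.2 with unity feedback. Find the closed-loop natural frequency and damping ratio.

ω_n = 15 rad/s, ζ = 0.319

The closed-loop denominator is s(s+9.6) + 49.2·4.6 = s² + 9.6s + 226.3.
So ω_n² = 226.3 ⇒ ω_n = 15.04 rad/s, and ζ = 9.6/(2ω_n) = 0.319.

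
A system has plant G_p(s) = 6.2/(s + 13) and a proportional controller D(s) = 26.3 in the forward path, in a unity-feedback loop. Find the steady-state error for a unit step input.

0.0738

The loop is type 0. Static position error constant K_pos = D(0)·G_p(0) = 26.3·0.4769 = 12.54.
Steady-state error to a unit step: e_ss = 1/(1+K_pos) = 1/13.54 = 0.0738.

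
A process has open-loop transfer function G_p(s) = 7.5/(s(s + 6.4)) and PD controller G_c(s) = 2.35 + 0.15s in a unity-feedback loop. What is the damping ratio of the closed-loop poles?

ζ = 0.896

Forward path: (2.35 + 0.15s)·7.5/(s(s+6.4)). The closed-loop characteristic equation is s² + (6.4 + 7.5·0.15)s + 7.5·2.35 = 0.
That is s² + 7.525s + 17.62 = 0, so ω_n = 4.198 rad/s and ζ = 7.525/(2·4.198) = 0.8962.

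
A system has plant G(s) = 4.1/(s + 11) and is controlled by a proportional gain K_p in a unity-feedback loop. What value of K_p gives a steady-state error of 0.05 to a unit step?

For a type-0 loop with proportional control, e_ss = 1/(1 + K_p·G(0)).
G(0) = 0.3727. Require 1/(1 + K_p·0.3727) = 0.05, so 1 + 0.3727·K_p = 20.
K_p = (20 − 1)/0.3727 = 51.

K_p = 51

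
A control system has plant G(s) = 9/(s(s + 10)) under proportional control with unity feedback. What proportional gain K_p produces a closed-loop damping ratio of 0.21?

K_p = 63

Closed-loop characteristic equation: s² + 10s + K_p·9 = 0.
So ω_n = √(9K_p) and 2ζω_n = 10, giving ζ = 10/(2√(9K_p)).
Setting ζ = 0.21: √(9K_p) = 10/(2·0.21) = 23.81, so K_p = 566.9/9 = 63.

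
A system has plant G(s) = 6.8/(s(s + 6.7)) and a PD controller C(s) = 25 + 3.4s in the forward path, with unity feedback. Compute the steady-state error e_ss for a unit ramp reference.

0.0394

The loop has one pole at the origin (type 1). Velocity error constant K_v = lim_{s→0} s·C(s)G(s) = 25·6.8/6.7 = 25.37.
Steady-state error to a unit ramp: e_ss = 1/K_v = 0.0394.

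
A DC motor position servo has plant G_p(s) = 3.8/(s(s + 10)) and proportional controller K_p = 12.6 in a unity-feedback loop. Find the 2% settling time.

T_s ≈ 0.8 s

The closed-loop denominator s² + 10s + 47.88 gives ω_n = √47.88 = 6.92 and ζ = 10/(2ω_n) = 0.7226.
2% settling time T_s ≈ 4/(ζω_n) = 4/5 = 0.8 s.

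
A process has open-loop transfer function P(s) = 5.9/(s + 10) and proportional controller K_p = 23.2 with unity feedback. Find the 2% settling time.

Closed-loop transfer function: T(s) = K_p·P(s)/(1 + K_p·P(s)) = 136.9/(s + 10 + 136.9) = 136.9/(s + 146.9).
Time constant τ = 1/146.9 = 0.006808 s, so the 2% settling time is about 4τ = 0.0272 s.

T_s ≈ 0.0272 s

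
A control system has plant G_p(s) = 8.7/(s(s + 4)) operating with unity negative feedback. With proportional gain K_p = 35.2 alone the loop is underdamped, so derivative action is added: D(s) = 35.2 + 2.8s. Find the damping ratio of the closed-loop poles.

Forward path: (35.2 + 2.8s)·8.7/(s(s+4)). The closed-loop characteristic equation is s² + (4 + 8.7·2.8)s + 8.7·35.2 = 0.
That is s² + 28.36s + 306.2 = 0, so ω_n = 17.5 rad/s and ζ = 28.36/(2·17.5) = 0.8103.

ζ = 0.81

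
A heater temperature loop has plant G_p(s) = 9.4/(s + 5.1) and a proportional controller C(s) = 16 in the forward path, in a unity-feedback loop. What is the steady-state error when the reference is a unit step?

0.0328

The loop is type 0. Static position error constant K_pos = C(0)·G_p(0) = 16·1.843 = 29.49.
Steady-state error to a unit step: e_ss = 1/(1+K_pos) = 1/30.49 = 0.0328.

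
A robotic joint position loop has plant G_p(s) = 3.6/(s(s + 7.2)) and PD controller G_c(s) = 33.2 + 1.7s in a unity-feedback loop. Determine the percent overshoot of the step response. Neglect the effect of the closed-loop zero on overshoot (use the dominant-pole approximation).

8.95%

Forward path: (33.2 + 1.7s)·3.6/(s(s+7.2)). The closed-loop characteristic equation is s² + (7.2 + 3.6·1.7)s + 3.6·33.2 = 0.
That is s² + 13.32s + 119.5 = 0, so ω_n = 10.93 rad/s and ζ = 13.32/(2·10.93) = 0.6092.
%OS = 100·exp(−πζ/√(1−ζ²)) = 8.95%.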